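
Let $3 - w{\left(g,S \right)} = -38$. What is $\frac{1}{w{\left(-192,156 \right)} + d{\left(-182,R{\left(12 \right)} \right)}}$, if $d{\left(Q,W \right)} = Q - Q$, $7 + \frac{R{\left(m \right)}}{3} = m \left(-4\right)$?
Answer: $\frac{1}{41} \approx 0.02439$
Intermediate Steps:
$w{\left(g,S \right)} = 41$ ($w{\left(g,S \right)} = 3 - -38 = 3 + 38 = 41$)
$R{\left(m \right)} = -21 - 12 m$ ($R{\left(m \right)} = -21 + 3 m \left(-4\right) = -21 + 3 \left(- 4 m\right) = -21 - 12 m$)
$d{\left(Q,W \right)} = 0$
$\frac{1}{w{\left(-192,156 \right)} + d{\left(-182,R{\left(12 \right)} \right)}} = \frac{1}{41 + 0} = \frac{1}{41}$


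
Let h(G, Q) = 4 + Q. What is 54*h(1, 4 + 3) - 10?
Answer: 584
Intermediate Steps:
54*h(1, 4 + 3) - 10 = 54*(4 + (4 + 3)) - 10 = 54*(4 + 7) - 10 = 54*11 - 10 = 594 - 10 = 584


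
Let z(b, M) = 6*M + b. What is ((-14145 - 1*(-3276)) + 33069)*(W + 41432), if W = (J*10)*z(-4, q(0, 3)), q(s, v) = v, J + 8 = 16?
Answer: 944654400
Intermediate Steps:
J = 8 (J = -8 + 16 = 8)
z(b, M) = b + 6*M
W = 1120 (W = (8*10)*(-4 + 6*3) = 80*(-4 + 18) = 80*14 = 1120)
((-14145 - 1*(-3276)) + 33069)*(W + 41432) = ((-14145 - 1*(-3276)) + 33069)*(1120 + 41432) = ((-14145 + 3276) + 33069)*42552 = (-10869 + 33069)*42552 = 22200*42552 = 944654400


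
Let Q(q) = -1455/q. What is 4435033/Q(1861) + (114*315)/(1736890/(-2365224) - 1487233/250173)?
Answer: -494704061253094045841/87127211412435 ≈ -5.6780e+6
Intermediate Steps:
4435033/Q(1861) + (114*315)/(1736890/(-2365224) - 1487233/250173) = 4435033/((-1455/1861)) + (114*315)/(1736890/(-2365224) - 1487233/250173) = 4435033/((-1455*1/1861)) + 35910/(1736890*(-1/2365224) - 1487233*1/250173) = 4435033/(-1455/1861) + 35910/(-868445/1182612 - 135203/22743) = 4435033*(-1861/1455) + 35910/(-59881244957/8965381572) = -8253596413/1455 + 35910*(-8965381572/59881244957) = -8253596413/1455 - 321946852250520/59881244957 = -494704061253094045841/87127211412435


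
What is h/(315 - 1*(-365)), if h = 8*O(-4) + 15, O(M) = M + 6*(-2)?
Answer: -113/680 ≈ -0.16618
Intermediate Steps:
O(M) = -12 + M (O(M) = M - 12 = -12 + M)
h = -113 (h = 8*(-12 - 4) + 15 = 8*(-16) + 15 = -128 + 15 = -113)
h/(315 - 1*(-365)) = -113/(315 - 1*(-365)) = -113/(315 + 365) = -113/680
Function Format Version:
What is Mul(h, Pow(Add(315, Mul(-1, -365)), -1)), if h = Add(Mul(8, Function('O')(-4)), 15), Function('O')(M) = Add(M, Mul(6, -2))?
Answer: Rational(-113, 680) ≈ -0.16618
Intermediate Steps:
Function('O')(M) = Add(-12, M) (Function('O')(M) = Add(M, -12) = Add(-12, M))
h = -113 (h = Add(Mul(8, Add(-12, -4)), 15) = Add(Mul(8, -16), 15) = Add(-128, 15) = -113)
Mul(h, Pow(Add(315, Mul(-1, -365)), -1)) = Mul(-113, Pow(Add(315, Mul(-1, -365)), -1)) = Mul(-113, Pow(Add(315, 365), -1)) = Mul(-113, Pow(680, -1)) = Mul(-113, Rational(1, 680)) = Rational(-113, 680)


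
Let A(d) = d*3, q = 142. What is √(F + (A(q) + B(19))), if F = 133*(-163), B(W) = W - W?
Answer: I*√21253 ≈ 145.78*I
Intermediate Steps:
B(W) = 0
A(d) = 3*d
F = -21679
√(F + (A(q) + B(19))) = √(-21679 + (3*142 + 0)) = √(-21679 + (426 + 0)) = √(-21679 + 426) = √(-21253) = I*√21253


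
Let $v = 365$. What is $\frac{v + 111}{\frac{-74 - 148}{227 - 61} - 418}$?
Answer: $- \frac{39508}{34805} \approx -1.1351$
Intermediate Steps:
$\frac{v + 111}{\frac{-74 - 148}{227 - 61} - 418} = \frac{365 + 111}{\frac{-74 - 148}{227 - 61} - 418} = \frac{476}{- \frac{222}{166} - 418} = \frac{476}{\left(-222\right) \frac{1}{166} - 418} = \frac{476}{- \frac{111}{83} - 418} = \frac{476}{- \frac{34805}{83}} = 476 \left(- \frac{83}{34805}\right) = - \frac{39508}{34805}$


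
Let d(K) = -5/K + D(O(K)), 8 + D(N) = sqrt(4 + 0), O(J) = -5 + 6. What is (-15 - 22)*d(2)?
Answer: 629/2 ≈ 314.50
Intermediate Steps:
O(J) = 1
D(N) = -6 (D(N) = -8 + sqrt(4 + 0) = -8 + sqrt(4) = -8 + 2 = -6)
d(K) = -6 - 5/K (d(K) = -5/K - 6 = -6 - 5/K)
(-15 - 22)*d(2) = (-15 - 22)*(-6 - 5/2) = -37*(-6 - 5*1/2) = -37*(-6 - 5/2) = -37*(-17/2) = 629/2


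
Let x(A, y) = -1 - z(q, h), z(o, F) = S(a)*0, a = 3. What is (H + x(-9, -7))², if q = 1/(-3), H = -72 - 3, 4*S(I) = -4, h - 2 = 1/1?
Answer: 5776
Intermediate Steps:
h = 3 (h = 2 + 1/1 = 2 + 1*1 = 2 + 1 = 3)
S(I) = -1 (S(I) = (¼)*(-4) = -1)
H = -75
q = -⅓ (q = 1*(-⅓) = -⅓ ≈ -0.33333)
z(o, F) = 0 (z(o, F) = -1*0 = 0)
x(A, y) = -1 (x(A, y) = -1 - 1*0 = -1 + 0 = -1)
(H + x(-9, -7))² = (-75 - 1)² = (-76)² = 5776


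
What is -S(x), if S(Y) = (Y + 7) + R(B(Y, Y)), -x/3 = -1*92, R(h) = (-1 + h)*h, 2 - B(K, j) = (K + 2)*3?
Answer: -693339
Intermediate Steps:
B(K, j) = -4 - 3*K (B(K, j) = 2 - (K + 2)*3 = 2 - (2 + K)*3 = 2 - (6 + 3*K) = 2 + (-6 - 3*K) = -4 - 3*K)
R(h) = h*(-1 + h)
x = 276 (x = -(-3)*92 = -3*(-92) = 276)
S(Y) = 7 + Y + (-5 - 3*Y)*(-4 - 3*Y) (S(Y) = (Y + 7) + (-4 - 3*Y)*(-1 + (-4 - 3*Y)) = (7 + Y) + (-4 - 3*Y)*(-5 - 3*Y) = (7 + Y) + (-5 - 3*Y)*(-4 - 3*Y) = 7 + Y + (-5 - 3*Y)*(-4 - 3*Y))
-S(x) = -(27 + 9*276² + 28*276) = -(27 + 9*76176 + 7728) = -(27 + 685584 + 7728) = -1*693339 = -693339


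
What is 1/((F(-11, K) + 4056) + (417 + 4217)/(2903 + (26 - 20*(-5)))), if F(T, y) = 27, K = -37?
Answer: 3029/12372041 ≈ 0.00024483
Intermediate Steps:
1/((F(-11, K) + 4056) + (417 + 4217)/(2903 + (26 - 20*(-5)))) = 1/((27 + 4056) + (417 + 4217)/(2903 + (26 - 20*(-5)))) = 1/(4083 + 4634/(2903 + (26 + 100))) = 1/(4083 + 4634/(2903 + 126)) = 1/(4083 + 4634/3029) = 1/(12372041/3029) = 3029/12372041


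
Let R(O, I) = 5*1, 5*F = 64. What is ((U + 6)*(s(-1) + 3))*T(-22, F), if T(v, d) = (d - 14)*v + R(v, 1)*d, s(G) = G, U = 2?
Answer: 7232/5 ≈ 1446.4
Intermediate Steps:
F = 64/5 (F = (⅕)*64 = 64/5 ≈ 12.800)
R(O, I) = 5
T(v, d) = 5*d + v*(-14 + d) (T(v, d) = (d - 14)*v + 5*d = (-14 + d)*v + 5*d = v*(-14 + d) + 5*d = 5*d + v*(-14 + d))
((U + 6)*(s(-1) + 3))*T(-22, F) = ((2 + 6)*(-1 + 3))*(-14*(-22) + 5*(64/5) + (64/5)*(-22)) = (8*2)*(308 + 64 - 1408/5) = 16*(452/5) = 7232/5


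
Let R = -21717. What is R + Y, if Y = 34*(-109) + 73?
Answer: -25350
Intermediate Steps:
Y = -3633 (Y = -3706 + 73 = -3633)
R + Y = -21717 - 3633 = -25350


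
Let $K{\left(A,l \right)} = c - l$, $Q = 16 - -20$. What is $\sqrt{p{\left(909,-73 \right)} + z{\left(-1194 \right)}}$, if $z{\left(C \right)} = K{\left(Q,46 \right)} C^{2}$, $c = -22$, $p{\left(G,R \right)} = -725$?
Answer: $i \sqrt{96943973} \approx 9846.0 i$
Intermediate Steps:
$Q = 36$ ($Q = 16 + 20 = 36$)
$K{\left(A,l \right)} = -22 - l$
$z{\left(C \right)} = - 68 C^{2}$ ($z{\left(C \right)} = \left(-22 - 46\right) C^{2} = - 68 C^{2}$)
$\sqrt{p{\left(909,-73 \right)} + z{\left(-1194 \right)}} = \sqrt{-725 - 68 \left(-1194\right)^{2}} = \sqrt{-725 - 96943248} = \sqrt{-96943973} = i \sqrt{96943973}$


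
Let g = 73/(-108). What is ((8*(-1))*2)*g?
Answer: 292/27 ≈ 10.815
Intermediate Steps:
g = -73/108 (g = 73*(-1/108) = -73/108 ≈ -0.67593)
((8*(-1))*2)*g = ((8*(-1))*2)*(-73/108) = -8*2*(-73/108) = -16*(-73/108) = 292/27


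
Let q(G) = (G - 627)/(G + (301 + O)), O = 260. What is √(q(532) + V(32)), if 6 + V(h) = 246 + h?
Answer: √324840693/1093 ≈ 16.490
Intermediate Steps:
q(G) = (-627 + G)/(561 + G) (q(G) = (G - 627)/(G + (301 + 260)) = (-627 + G)/(G + 561) = (-627 + G)/(561 + G))
V(h) = 240 + h (V(h) = -6 + (246 + h) = 240 + h)
√(q(532) + V(32)) = √((-627 + 532)/(561 + 532) + (240 + 32)) = √(-95/1093 + 272) = √(297201/1093) = √324840693/1093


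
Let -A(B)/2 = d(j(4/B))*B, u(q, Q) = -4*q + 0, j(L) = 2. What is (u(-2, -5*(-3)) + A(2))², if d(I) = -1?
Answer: 144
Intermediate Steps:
u(q, Q) = -4*q
A(B) = 2*B (A(B) = -(-2)*B = 2*B)
(u(-2, -5*(-3)) + A(2))² = (-4*(-2) + 2*2)² = (8 + 4)² = 12² = 144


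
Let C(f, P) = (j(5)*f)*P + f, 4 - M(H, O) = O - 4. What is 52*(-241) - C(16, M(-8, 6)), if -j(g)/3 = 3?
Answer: -12260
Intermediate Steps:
j(g) = -9 (j(g) = -3*3 = -9)
M(H, O) = 8 - O (M(H, O) = 4 - (O - 4) = 4 - (-4 + O) = 4 + (4 - O) = 8 - O)
C(f, P) = f - 9*P*f (C(f, P) = (-9*f)*P + f = -9*P*f + f = f - 9*P*f)
52*(-241) - C(16, M(-8, 6)) = 52*(-241) - 16*(1 - 9*(8 - 1*6)) = -12532 - 16*(1 - 9*(8 - 6)) = -12532 - 16*(1 - 9*2) = -12532 - 16*(1 - 18) = -12532 - 16*(-17) = -12532 - 1*(-272) = -12532 + 272 = -12260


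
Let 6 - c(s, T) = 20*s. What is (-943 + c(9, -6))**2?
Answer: 1247689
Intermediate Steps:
c(s, T) = 6 - 20*s
(-943 + c(9, -6))**2 = (-943 + (6 - 20*9))**2 = (-943 + (6 - 180))**2 = (-943 - 174)**2 = (-1117)**2 = 1247689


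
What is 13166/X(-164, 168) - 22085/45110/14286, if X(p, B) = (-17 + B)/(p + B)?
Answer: 6787772342921/19462132092 ≈ 348.77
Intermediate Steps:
X(p, B) = (-17 + B)/(B + p)
13166/X(-164, 168) - 22085/45110/14286 = 13166/(((-17 + 168)/(168 - 164))) - 22085/45110/14286 = 13166/((151/4)) - 22085*1/45110*(1/14286) = 13166/(((1/4)*151)) - 4417/9022*1/14286 = 13166/(151/4) - 4417/128888292 = 13166*(4/151) - 4417/128888292 = 52664/151 - 4417/128888292 = 6787772342921/19462132092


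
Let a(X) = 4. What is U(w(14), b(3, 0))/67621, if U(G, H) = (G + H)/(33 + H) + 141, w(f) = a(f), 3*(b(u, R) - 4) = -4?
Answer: 15107/7235447 ≈ 0.0020879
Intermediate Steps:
b(u, R) = 8/3 (b(u, R) = 4 + (⅓)*(-4) = 4 - 4/3 = 8/3)
w(f) = 4
U(G, H) = 141 + (G + H)/(33 + H) (U(G, H) = (G + H)/(33 + H) + 141 = 141 + (G + H)/(33 + H))
U(w(14), b(3, 0))/67621 = ((4653 + 4 + 142*(8/3))/(33 + 8/3))/67621 = ((4653 + 4 + 1136/3)/(107/3))*(1/67621) = ((3/107)*(15107/3))*(1/67621) = (15107/107)*(1/67621) = 15107/7235447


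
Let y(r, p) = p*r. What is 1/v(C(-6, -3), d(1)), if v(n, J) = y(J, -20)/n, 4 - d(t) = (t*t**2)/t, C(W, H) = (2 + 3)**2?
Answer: -5/12 ≈ -0.41667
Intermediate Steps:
C(W, H) = 25 (C(W, H) = 5**2 = 25)
d(t) = 4 - t**2 (d(t) = 4 - t*t**2/t = 4 - t**3/t = 4 - t**2)
v(n, J) = -20*J/n (v(n, J) = (-20*J)/n = -20*J/n)
1/v(C(-6, -3), d(1)) = 1/(-20*(4 - 1*1**2)/25) = 1/(-20*(4 - 1*1)*1/25) = 1/(-20*(4 - 1)*1/25) = 1/(-20*3*1/25) = 1/(-12/5) = -5/12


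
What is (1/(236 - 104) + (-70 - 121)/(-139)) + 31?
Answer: 594139/18348 ≈ 32.382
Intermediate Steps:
(1/(236 - 104) + (-70 - 121)/(-139)) + 31 = (1/132 - 191*(-1/139)) + 31 = (1/132 + 191/139) + 31 = 25351/18348 + 31 = 594139/18348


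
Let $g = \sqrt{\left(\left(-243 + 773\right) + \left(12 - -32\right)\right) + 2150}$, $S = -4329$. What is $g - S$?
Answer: $4329 + 2 \sqrt{681} \approx 4381.2$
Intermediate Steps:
$g = 2 \sqrt{681}$ ($g = \sqrt{\left(530 + \left(12 + 32\right)\right) + 2150} = \sqrt{\left(530 + 44\right) + 2150} = \sqrt{574 + 2150} = \sqrt{2724} = 2 \sqrt{681} \approx 52.192$)
$g - S = 2 \sqrt{681} - -4329 = 2 \sqrt{681} + 4329 = 4329 + 2 \sqrt{681}$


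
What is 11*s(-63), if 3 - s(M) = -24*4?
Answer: 1089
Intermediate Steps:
s(M) = 99 (s(M) = 3 - (-24)*4 = 3 - 1*(-96) = 3 + 96 = 99)
11*s(-63) = 11*99 = 1089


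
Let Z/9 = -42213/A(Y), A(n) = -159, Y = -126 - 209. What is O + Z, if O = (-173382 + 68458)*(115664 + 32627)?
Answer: -824641972213/53 ≈ -1.5559e+10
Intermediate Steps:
Y = -335
Z = 126639/53 (Z = 9*(-42213/(-159)) = 9*(-42213*(-1/159)) = 9*(14071/53) = 126639/53 ≈ 2389.4)
O = -15559284884 (O = -104924*148291 = -15559284884)
O + Z = -15559284884 + 126639/53 = -824641972213/53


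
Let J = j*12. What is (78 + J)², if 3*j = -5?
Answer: 3364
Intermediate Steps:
j = -5/3 (j = (⅓)*(-5) = -5/3 ≈ -1.6667)
J = -20 (J = -5/3*12 = -20)
(78 + J)² = (78 - 20)² = 58² = 3364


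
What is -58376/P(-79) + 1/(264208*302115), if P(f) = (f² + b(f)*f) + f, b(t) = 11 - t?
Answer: 129434510181413/2101958264560 ≈ 61.578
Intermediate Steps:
P(f) = f + f² + f*(11 - f) (P(f) = (f² + (11 - f)*f) + f = (f² + f*(11 - f)) + f = f + f² + f*(11 - f))
-58376/P(-79) + 1/(264208*302115) = -58376/(12*(-79)) + 1/(264208*302115) = -58376/(-948) + (1/264208)*(1/302115) = -58376*(-1/948) + 1/79821199920 = 14594/237 + 1/79821199920 = 129434510181413/2101958264560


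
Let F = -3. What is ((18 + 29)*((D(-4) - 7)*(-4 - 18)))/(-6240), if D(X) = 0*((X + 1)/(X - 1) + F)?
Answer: -3619/3120 ≈ -1.1599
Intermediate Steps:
D(X) = 0 (D(X) = 0*((X + 1)/(X - 1) - 3) = 0*((1 + X)/(-1 + X) - 3) = 0*(-3 + (1 + X)/(-1 + X)) = 0)
((18 + 29)*((D(-4) - 7)*(-4 - 18)))/(-6240) = ((18 + 29)*((0 - 7)*(-4 - 18)))/(-6240) = (47*(-7*(-22)))*(-1/6240) = (47*154)*(-1/6240) = 7238*(-1/6240) = -3619/3120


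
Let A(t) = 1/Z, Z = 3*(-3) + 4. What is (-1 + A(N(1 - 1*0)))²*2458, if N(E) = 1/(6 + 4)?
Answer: 88488/25 ≈ 3539.5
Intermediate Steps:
N(E) = ⅒ (N(E) = 1/10 = ⅒)
Z = -5 (Z = -9 + 4 = -5)
A(t) = -⅕ (A(t) = 1/(-5) = -⅕)
(-1 + A(N(1 - 1*0)))²*2458 = (-1 - ⅕)²*2458 = (-6/5)²*2458 = (36/25)*2458 = 88488/25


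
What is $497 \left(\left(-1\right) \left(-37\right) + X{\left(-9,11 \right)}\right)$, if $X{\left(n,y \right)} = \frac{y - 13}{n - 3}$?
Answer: $\frac{110831}{6} \approx 18472.0$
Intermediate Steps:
$X{\left(n,y \right)} = \frac{-13 + y}{-3 + n}$
$497 \left(\left(-1\right) \left(-37\right) + X{\left(-9,11 \right)}\right) = 497 \left(\left(-1\right) \left(-37\right) + \frac{-13 + 11}{-3 - 9}\right) = 497 \left(37 + \frac{1}{-12} \left(-2\right)\right) = 497 \left(37 - - \frac{1}{6}\right) = 497 \left(37 + \frac{1}{6}\right) = 497 \cdot \frac{223}{6} = \frac{110831}{6}$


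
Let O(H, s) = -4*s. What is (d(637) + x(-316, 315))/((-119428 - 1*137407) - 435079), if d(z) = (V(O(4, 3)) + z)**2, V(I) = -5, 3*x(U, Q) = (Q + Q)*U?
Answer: -166532/345957 ≈ -0.48137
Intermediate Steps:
x(U, Q) = 2*Q*U/3 (x(U, Q) = ((Q + Q)*U)/3 = ((2*Q)*U)/3 = (2*Q*U)/3 = 2*Q*U/3)
d(z) = (-5 + z)**2
(d(637) + x(-316, 315))/((-119428 - 1*137407) - 435079) = ((-5 + 637)**2 + (2/3)*315*(-316))/((-119428 - 1*137407) - 435079) = (632**2 - 66360)/((-119428 - 137407) - 435079) = (399424 - 66360)/(-256835 - 435079) = 333064/(-691914) = 333064*(-1/691914) = -166532/345957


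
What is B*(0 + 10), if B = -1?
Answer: -10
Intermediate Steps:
B*(0 + 10) = -(0 + 10) = -1*10 = -10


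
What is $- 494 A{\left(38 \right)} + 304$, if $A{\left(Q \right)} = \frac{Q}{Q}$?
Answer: $-190$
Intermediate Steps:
$A{\left(Q \right)} = 1$
$- 494 A{\left(38 \right)} + 304 = \left(-494\right) 1 + 304 = -494 + 304 = -190$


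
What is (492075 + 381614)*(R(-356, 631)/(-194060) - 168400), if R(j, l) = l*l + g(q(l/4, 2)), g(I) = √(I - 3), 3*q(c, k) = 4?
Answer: -28552245776941929/194060 - 873689*I*√15/582180 ≈ -1.4713e+11 - 5.8123*I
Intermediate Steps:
q(c, k) = 4/3 (q(c, k) = (⅓)*4 = 4/3)
g(I) = √(-3 + I)
R(j, l) = l² + I*√15/3 (R(j, l) = l*l + √(-3 + 4/3) = l² + √(-5/3) = l² + I*√15/3)
(492075 + 381614)*(R(-356, 631)/(-194060) - 168400) = (492075 + 381614)*((631² + I*√15/3)/(-194060) - 168400) = 873689*((398161 + I*√15/3)*(-1/194060) - 168400) = 873689*((-398161/194060 - I*√15/582180) - 168400) = 873689*(-32680102161/194060 - I*√15/582180) = -28552245776941929/194060 - 873689*I*√15/582180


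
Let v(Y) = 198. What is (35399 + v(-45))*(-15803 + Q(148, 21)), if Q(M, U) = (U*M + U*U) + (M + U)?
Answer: -430189745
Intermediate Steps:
Q(M, U) = M + U + U² + M*U (Q(M, U) = (M*U + U²) + (M + U) = (U² + M*U) + (M + U) = M + U + U² + M*U)
(35399 + v(-45))*(-15803 + Q(148, 21)) = (35399 + 198)*(-15803 + (148 + 21 + 21² + 148*21)) = 35597*(-15803 + (148 + 21 + 441 + 3108)) = 35597*(-15803 + 3718) = 35597*(-12085) = -430189745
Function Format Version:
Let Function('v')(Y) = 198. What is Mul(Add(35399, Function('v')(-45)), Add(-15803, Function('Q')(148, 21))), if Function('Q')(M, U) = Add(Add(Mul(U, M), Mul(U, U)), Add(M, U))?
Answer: -430189745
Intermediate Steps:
Function('Q')(M, U) = Add(M, U, Pow(U, 2), Mul(M, U)) (Function('Q')(M, U) = Add(Add(Mul(M, U), Pow(U, 2)), Add(M, U)) = Add(Add(Pow(U, 2), Mul(M, U)), Add(M, U)) = Add(M, U, Pow(U, 2), Mul(M, U)))
Mul(Add(35399, Function('v')(-45)), Add(-15803, Function('Q')(148, 21))) = Mul(Add(35399, 198), Add(-15803, Add(148, 21, Pow(21, 2), Mul(148, 21)))) = Mul(35597, Add(-15803, Add(148, 21, 441, 3108))) = Mul(35597, Add(-15803, 3718)) = Mul(35597, -12085) = -430189745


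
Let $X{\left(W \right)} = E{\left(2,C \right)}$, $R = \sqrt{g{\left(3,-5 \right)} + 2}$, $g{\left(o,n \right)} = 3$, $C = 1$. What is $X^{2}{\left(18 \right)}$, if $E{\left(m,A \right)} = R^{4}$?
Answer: $625$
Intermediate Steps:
$R = \sqrt{5}$ ($R = \sqrt{3 + 2} = \sqrt{5} \approx 2.2361$)
$E{\left(m,A \right)} = 25$ ($E{\left(m,A \right)} = \left(\sqrt{5}\right)^{4} = 25$)
$X{\left(W \right)} = 25$
$X^{2}{\left(18 \right)} = 25^{2} = 625$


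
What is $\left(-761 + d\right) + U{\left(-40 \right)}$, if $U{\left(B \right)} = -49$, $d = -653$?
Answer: $-1463$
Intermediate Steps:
$\left(-761 + d\right) + U{\left(-40 \right)} = \left(-761 - 653\right) - 49 = -1414 - 49 = -1463$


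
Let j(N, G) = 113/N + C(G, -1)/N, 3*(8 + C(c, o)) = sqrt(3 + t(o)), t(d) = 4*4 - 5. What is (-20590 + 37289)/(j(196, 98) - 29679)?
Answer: -24478708544892/43505028882565 - 1402716*sqrt(14)/43505028882565 ≈ -0.56266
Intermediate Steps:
t(d) = 11 (t(d) = 16 - 5 = 11)
C(c, o) = -8 + sqrt(14)/3 (C(c, o) = -8 + sqrt(3 + 11)/3 = -8 + sqrt(14)/3)
j(N, G) = 113/N + (-8 + sqrt(14)/3)/N
(-20590 + 37289)/(j(196, 98) - 29679) = (-20590 + 37289)/((1/3)*(315 + sqrt(14))/196 - 29679) = 16699/((1/3)*(1/196)*(315 + sqrt(14)) - 29679) = 16699/((15/28 + sqrt(14)/588) - 29679) = 16699/(-830997/28 + sqrt(14)/588)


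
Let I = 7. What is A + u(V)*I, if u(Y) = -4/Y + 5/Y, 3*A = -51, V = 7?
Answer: -16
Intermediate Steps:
A = -17 (A = (1/3)*(-51) = -17)
u(Y) = 1/Y
A + u(V)*I = -17 + 7/7 = -17 + (1/7)*7 = -17 + 1 = -16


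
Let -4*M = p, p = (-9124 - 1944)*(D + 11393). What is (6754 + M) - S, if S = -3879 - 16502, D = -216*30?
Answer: 13621406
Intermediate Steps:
D = -6480
p = -54377084 (p = (-9124 - 1944)*(-6480 + 11393) = -11068*4913 = -54377084)
M = 13594271 (M = -¼*(-54377084) = 13594271)
S = -20381
(6754 + M) - S = (6754 + 13594271) - 1*(-20381) = 13601025 + 20381 = 13621406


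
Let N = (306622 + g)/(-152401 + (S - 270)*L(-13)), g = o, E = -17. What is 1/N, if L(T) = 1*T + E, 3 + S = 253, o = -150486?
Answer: -151801/156136 ≈ -0.97224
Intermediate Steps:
g = -150486
S = 250 (S = -3 + 253 = 250)
L(T) = -17 + T (L(T) = 1*T - 17 = T - 17 = -17 + T)
N = -156136/151801 (N = (306622 - 150486)/(-152401 + (250 - 270)*(-17 - 13)) = 156136/(-152401 - 20*(-30)) = 156136/(-152401 + 600) = 156136/(-151801) = 156136*(-1/151801) = -156136/151801 ≈ -1.0286)
1/N = 1/(-156136/151801) = -151801/156136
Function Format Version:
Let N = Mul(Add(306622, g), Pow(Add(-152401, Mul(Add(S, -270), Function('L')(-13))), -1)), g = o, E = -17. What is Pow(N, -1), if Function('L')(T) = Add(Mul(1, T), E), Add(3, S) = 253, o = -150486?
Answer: Rational(-151801, 156136) ≈ -0.97224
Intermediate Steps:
g = -150486
S = 250 (S = Add(-3, 253) = 250)
Function('L')(T) = Add(-17, T) (Function('L')(T) = Add(Mul(1, T), -17) = Add(T, -17) = Add(-17, T))
N = Rational(-156136, 151801) (N = Mul(Add(306622, -150486), Pow(Add(-152401, Mul(Add(250, -270), Add(-17, -13))), -1)) = Mul(156136, Pow(Add(-152401, Mul(-20, -30)), -1)) = Mul(156136, Pow(Add(-152401, 600), -1)) = Mul(156136, Pow(-151801, -1)) = Mul(156136, Rational(-1, 151801)) = Rational(-156136, 151801) ≈ -1.0286)
Pow(N, -1) = Pow(Rational(-156136, 151801), -1) = Rational(-151801, 156136)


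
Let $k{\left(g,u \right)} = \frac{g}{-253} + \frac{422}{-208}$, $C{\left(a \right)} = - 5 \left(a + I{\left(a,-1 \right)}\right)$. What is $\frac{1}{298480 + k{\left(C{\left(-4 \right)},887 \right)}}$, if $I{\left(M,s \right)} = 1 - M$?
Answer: $\frac{26312}{7853552897} \approx 3.3503 \cdot 10^{-6}$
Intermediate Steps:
$C{\left(a \right)} = -5$ ($C{\left(a \right)} = - 5 \left(a - \left(-1 + a\right)\right) = \left(-5\right) 1 = -5$)
$k{\left(g,u \right)} = - \frac{211}{104} - \frac{g}{253}$ ($k{\left(g,u \right)} = g \left(- \frac{1}{253}\right) + 422 \left(- \frac{1}{208}\right) = - \frac{g}{253} - \frac{211}{104} = - \frac{211}{104} - \frac{g}{253}$)
$\frac{1}{298480 + k{\left(C{\left(-4 \right)},887 \right)}} = \frac{1}{298480 - \frac{52863}{26312}} = \frac{1}{\frac{7853552897}{26312}} = \frac{26312}{7853552897}$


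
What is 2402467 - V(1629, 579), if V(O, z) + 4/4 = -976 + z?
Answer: 2402865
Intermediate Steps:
V(O, z) = -977 + z (V(O, z) = -1 + (-976 + z) = -977 + z)
2402467 - V(1629, 579) = 2402467 - (-977 + 579) = 2402467 - 1*(-398) = 2402467 + 398 = 2402865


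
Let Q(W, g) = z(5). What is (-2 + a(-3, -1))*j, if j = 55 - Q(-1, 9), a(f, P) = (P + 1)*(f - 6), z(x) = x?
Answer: -100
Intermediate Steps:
Q(W, g) = 5
a(f, P) = (1 + P)*(-6 + f)
j = 50 (j = 55 - 1*5 = 55 - 5 = 50)
(-2 + a(-3, -1))*j = (-2 + (-6 - 3 - 6*(-1) - 1*(-3)))*50 = (-2 + (-6 - 3 + 6 + 3))*50 = (-2 + 0)*50 = -2*50 = -100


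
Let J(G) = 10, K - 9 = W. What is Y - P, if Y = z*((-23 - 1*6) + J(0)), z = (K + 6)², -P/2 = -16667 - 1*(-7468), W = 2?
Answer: -23889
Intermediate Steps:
P = 18398 (P = -2*(-16667 - 1*(-7468)) = -2*(-16667 + 7468) = -2*(-9199) = 18398)
K = 11 (K = 9 + 2 = 11)
z = 289 (z = (11 + 6)² = 17² = 289)
Y = -5491 (Y = 289*((-23 - 1*6) + 10) = 289*((-23 - 6) + 10) = 289*(-29 + 10) = 289*(-19) = -5491)
Y - P = -5491 - 1*18398 = -5491 - 18398 = -23889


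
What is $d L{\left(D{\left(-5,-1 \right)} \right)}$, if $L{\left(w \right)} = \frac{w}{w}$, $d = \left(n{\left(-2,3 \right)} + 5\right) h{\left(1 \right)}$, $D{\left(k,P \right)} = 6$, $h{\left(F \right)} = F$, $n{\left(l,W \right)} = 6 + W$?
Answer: $14$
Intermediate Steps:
$d = 14$ ($d = \left(\left(6 + 3\right) + 5\right) 1 = \left(9 + 5\right) 1 = 14 \cdot 1 = 14$)
$L{\left(w \right)} = 1$
$d L{\left(D{\left(-5,-1 \right)} \right)} = 14 \cdot 1 = 14$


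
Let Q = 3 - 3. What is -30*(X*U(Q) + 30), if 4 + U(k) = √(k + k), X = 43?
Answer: 4260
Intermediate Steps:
Q = 0
U(k) = -4 + √2*√k (U(k) = -4 + √(k + k) = -4 + √(2*k) = -4 + √2*√k)
-30*(X*U(Q) + 30) = -30*(43*(-4 + √2*√0) + 30) = -30*(43*(-4 + √2*0) + 30) = -30*(43*(-4 + 0) + 30) = -30*(43*(-4) + 30) = -30*(-172 + 30) = -30*(-142) = 4260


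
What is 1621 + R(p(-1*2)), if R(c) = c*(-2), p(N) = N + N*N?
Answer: 1617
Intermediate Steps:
p(N) = N + N²
R(c) = -2*c
1621 + R(p(-1*2)) = 1621 - 2*(-1*2)*(1 - 1*2) = 1621 - (-4)*(1 - 2) = 1621 - (-4)*(-1) = 1621 - 2*2 = 1621 - 4 = 1617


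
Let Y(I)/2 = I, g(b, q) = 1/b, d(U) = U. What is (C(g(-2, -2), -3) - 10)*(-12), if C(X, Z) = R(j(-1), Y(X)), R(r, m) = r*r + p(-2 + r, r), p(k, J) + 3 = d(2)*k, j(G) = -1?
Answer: 216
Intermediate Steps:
p(k, J) = -3 + 2*k
Y(I) = 2*I
R(r, m) = -7 + r² + 2*r (R(r, m) = r*r + (-3 + 2*(-2 + r)) = r² + (-3 + (-4 + 2*r)) = r² + (-7 + 2*r) = -7 + r² + 2*r)
C(X, Z) = -8 (C(X, Z) = -7 + (-1)² + 2*(-1) = -7 + 1 - 2 = -8)
(C(g(-2, -2), -3) - 10)*(-12) = (-8 - 10)*(-12) = -18*(-12) = 216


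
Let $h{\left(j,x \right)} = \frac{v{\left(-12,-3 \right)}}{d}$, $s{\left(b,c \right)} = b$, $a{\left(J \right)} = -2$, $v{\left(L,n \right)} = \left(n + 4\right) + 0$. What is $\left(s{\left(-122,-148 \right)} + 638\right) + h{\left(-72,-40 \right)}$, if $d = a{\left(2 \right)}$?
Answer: $\frac{1031}{2} \approx 515.5$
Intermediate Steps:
$v{\left(L,n \right)} = 4 + n$ ($v{\left(L,n \right)} = \left(4 + n\right) + 0 = 4 + n$)
$d = -2$
$h{\left(j,x \right)} = - \frac{1}{2}$ ($h{\left(j,x \right)} = \frac{4 - 3}{-2} = 1 \left(- \frac{1}{2}\right) = - \frac{1}{2}$)
$\left(s{\left(-122,-148 \right)} + 638\right) + h{\left(-72,-40 \right)} = \left(-122 + 638\right) - \frac{1}{2} = 516 - \frac{1}{2} = \frac{1031}{2}$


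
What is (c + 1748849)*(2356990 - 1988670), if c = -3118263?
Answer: -504382564480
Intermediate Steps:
(c + 1748849)*(2356990 - 1988670) = (-3118263 + 1748849)*(2356990 - 1988670) = -1369414*368320 = -504382564480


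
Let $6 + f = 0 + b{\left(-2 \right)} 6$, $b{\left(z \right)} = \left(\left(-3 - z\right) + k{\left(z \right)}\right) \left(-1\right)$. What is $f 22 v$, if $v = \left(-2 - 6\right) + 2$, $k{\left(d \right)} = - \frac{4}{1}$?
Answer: $-3168$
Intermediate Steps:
$k{\left(d \right)} = -4$ ($k{\left(d \right)} = \left(-4\right) 1 = -4$)
$b{\left(z \right)} = 7 + z$ ($b{\left(z \right)} = \left(\left(-3 - z\right) - 4\right) \left(-1\right) = \left(-7 - z\right) \left(-1\right) = 7 + z$)
$v = -6$ ($v = -8 + 2 = -6$)
$f = 24$ ($f = -6 + \left(0 + \left(7 - 2\right) 6\right) = -6 + \left(0 + 5 \cdot 6\right) = -6 + \left(0 + 30\right) = -6 + 30 = 24$)
$f 22 v = 24 \cdot 22 \left(-6\right) = 528 \left(-6\right) = -3168$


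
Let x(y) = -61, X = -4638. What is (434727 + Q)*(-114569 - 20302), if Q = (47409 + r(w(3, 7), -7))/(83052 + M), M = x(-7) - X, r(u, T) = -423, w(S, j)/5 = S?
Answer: -5137875579949299/87629 ≈ -5.8632e+10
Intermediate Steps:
w(S, j) = 5*S
M = 4577 (M = -61 - 1*(-4638) = -61 + 4638 = 4577)
Q = 46986/87629 (Q = (47409 - 423)/(83052 + 4577) = 46986/87629 ≈ 0.53619)
(434727 + Q)*(-114569 - 20302) = (434727 + 46986/87629)*(-114569 - 20302) = (38094739269/87629)*(-134871) = -5137875579949299/87629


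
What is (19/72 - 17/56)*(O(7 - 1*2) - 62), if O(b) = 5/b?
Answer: 305/126 ≈ 2.4206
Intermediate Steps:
(19/72 - 17/56)*(O(7 - 1*2) - 62) = (19/72 - 17/56)*(5/(7 - 1*2) - 62) = (19*(1/72) - 17*1/56)*(5/(7 - 2) - 62) = (19/72 - 17/56)*(5/5 - 62) = -5*(5*(1/5) - 62)/126 = -5*(1 - 62)/126 = -5/126*(-61) = 305/126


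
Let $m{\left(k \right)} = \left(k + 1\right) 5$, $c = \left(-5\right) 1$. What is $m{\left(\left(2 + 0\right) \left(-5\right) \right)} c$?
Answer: $225$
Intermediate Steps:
$c = -5$
$m{\left(k \right)} = 5 + 5 k$ ($m{\left(k \right)} = \left(1 + k\right) 5 = 5 + 5 k$)
$m{\left(\left(2 + 0\right) \left(-5\right) \right)} c = \left(5 + 5 \left(2 + 0\right) \left(-5\right)\right) \left(-5\right) = \left(5 + 5 \cdot 2 \left(-5\right)\right) \left(-5\right) = \left(5 + 5 \left(-10\right)\right) \left(-5\right) = \left(5 - 50\right) \left(-5\right) = \left(-45\right) \left(-5\right) = 225$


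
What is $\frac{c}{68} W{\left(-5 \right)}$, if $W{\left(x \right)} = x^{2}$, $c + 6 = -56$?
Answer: $- \frac{775}{34} \approx -22.794$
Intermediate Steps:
$c = -62$ ($c = -6 - 56 = -62$)
$\frac{c}{68} W{\left(-5 \right)} = - \frac{62}{68} \left(-5\right)^{2} = \left(-62\right) \frac{1}{68} \cdot 25 = \left(- \frac{31}{34}\right) 25 = - \frac{775}{34}$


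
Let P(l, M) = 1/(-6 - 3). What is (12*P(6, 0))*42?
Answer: -56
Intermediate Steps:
P(l, M) = -⅑ (P(l, M) = 1/(-9) = -⅑)
(12*P(6, 0))*42 = (12*(-⅑))*42 = -4/3*42 = -56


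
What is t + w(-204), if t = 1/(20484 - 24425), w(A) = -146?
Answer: -575387/3941 ≈ -146.00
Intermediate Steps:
t = -1/3941 (t = 1/(-3941) = -1/3941 ≈ -0.00025374)
t + w(-204) = -1/3941 - 146 = -575387/3941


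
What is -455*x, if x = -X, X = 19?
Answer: 8645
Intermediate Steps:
x = -19 (x = -1*19 = -19)
-455*x = -455*(-19) = 8645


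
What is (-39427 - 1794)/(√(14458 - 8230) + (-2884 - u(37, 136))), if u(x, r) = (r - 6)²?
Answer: 203879066/97850107 + 123663*√173/195700214 ≈ 2.0919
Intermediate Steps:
u(x, r) = (-6 + r)²
(-39427 - 1794)/(√(14458 - 8230) + (-2884 - u(37, 136))) = (-39427 - 1794)/(√(14458 - 8230) + (-2884 - (-6 + 136)²)) = -41221/(√6228 + (-2884 - 1*130²)) = -41221/(6*√173 + (-2884 - 1*16900)) = -41221/(6*√173 + (-2884 - 16900)) = -41221/(6*√173 - 19784) = -41221/(-19784 + 6*√173)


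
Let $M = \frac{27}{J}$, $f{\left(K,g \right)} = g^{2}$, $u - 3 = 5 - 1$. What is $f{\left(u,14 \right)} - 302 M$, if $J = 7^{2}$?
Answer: $\frac{1450}{49} \approx 29.592$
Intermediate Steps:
$J = 49$
$u = 7$ ($u = 3 + \left(5 - 1\right) = 3 + 4 = 7$)
$M = \frac{27}{49} \approx 0.55102$
$f{\left(u,14 \right)} - 302 M = 14^{2} - \frac{8154}{49} = 196 - \frac{8154}{49} = \frac{1450}{49}$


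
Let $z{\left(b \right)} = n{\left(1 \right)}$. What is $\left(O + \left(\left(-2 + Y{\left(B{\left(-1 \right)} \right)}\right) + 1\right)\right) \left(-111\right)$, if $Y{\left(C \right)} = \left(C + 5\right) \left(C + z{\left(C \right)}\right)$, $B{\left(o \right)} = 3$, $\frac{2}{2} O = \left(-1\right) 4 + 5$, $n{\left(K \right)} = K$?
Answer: $-3552$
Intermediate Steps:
$z{\left(b \right)} = 1$
$O = 1$ ($O = \left(-1\right) 4 + 5 = -4 + 5 = 1$)
$Y{\left(C \right)} = \left(1 + C\right) \left(5 + C\right)$ ($Y{\left(C \right)} = \left(C + 5\right) \left(C + 1\right) = \left(5 + C\right) \left(1 + C\right) = \left(1 + C\right) \left(5 + C\right)$)
$\left(O + \left(\left(-2 + Y{\left(B{\left(-1 \right)} \right)}\right) + 1\right)\right) \left(-111\right) = \left(1 + \left(\left(-2 + \left(5 + 3^{2} + 6 \cdot 3\right)\right) + 1\right)\right) \left(-111\right) = \left(1 + \left(\left(-2 + \left(5 + 9 + 18\right)\right) + 1\right)\right) \left(-111\right) = \left(1 + \left(\left(-2 + 32\right) + 1\right)\right) \left(-111\right) = \left(1 + \left(30 + 1\right)\right) \left(-111\right) = \left(1 + 31\right) \left(-111\right) = 32 \left(-111\right) = -3552$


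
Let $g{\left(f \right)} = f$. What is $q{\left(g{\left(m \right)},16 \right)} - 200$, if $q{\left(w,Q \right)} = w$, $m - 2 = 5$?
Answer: $-193$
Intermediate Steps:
$m = 7$ ($m = 2 + 5 = 7$)
$q{\left(g{\left(m \right)},16 \right)} - 200 = 7 - 200 = -193$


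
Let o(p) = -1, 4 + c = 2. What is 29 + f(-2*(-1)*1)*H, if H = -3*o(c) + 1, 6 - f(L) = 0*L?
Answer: 53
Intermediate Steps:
c = -2 (c = -4 + 2 = -2)
f(L) = 6 (f(L) = 6 - 0*L = 6 - 1*0 = 6 + 0 = 6)
H = 4 (H = -3*(-1) + 1 = 3 + 1 = 4)
29 + f(-2*(-1)*1)*H = 29 + 6*4 = 29 + 24 = 53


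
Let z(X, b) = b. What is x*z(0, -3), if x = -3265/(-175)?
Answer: -1959/35 ≈ -55.971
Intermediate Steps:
x = 653/35 (x = -3265*(-1/175) = 653/35 ≈ 18.657)
x*z(0, -3) = (653/35)*(-3) = -1959/35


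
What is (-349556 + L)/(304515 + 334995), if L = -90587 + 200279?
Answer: -119932/319755 ≈ -0.37507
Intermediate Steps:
L = 109692
(-349556 + L)/(304515 + 334995) = (-349556 + 109692)/(304515 + 334995) = -239864/639510 = -239864*1/639510 = -119932/319755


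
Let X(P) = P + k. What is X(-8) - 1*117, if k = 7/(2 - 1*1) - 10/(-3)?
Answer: -344/3 ≈ -114.67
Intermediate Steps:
k = 31/3 (k = 7/(2 - 1) - 10*(-⅓) = 7/1 + 10/3 = 7*1 + 10/3 = 7 + 10/3 = 31/3 ≈ 10.333)
X(P) = 31/3 + P (X(P) = P + 31/3 = 31/3 + P)
X(-8) - 1*117 = (31/3 - 8) - 1*117 = 7/3 - 117 = -344/3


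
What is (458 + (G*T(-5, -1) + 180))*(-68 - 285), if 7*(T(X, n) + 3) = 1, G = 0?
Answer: -225214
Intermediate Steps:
T(X, n) = -20/7 (T(X, n) = -3 + (⅐)*1 = -3 + ⅐ = -20/7)
(458 + (G*T(-5, -1) + 180))*(-68 - 285) = (458 + (0*(-20/7) + 180))*(-68 - 285) = (458 + (0 + 180))*(-353) = (458 + 180)*(-353) = 638*(-353) = -225214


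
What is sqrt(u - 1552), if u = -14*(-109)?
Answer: I*sqrt(26) ≈ 5.099*I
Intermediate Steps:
u = 1526
sqrt(u - 1552) = sqrt(1526 - 1552) = sqrt(-26) = I*sqrt(26)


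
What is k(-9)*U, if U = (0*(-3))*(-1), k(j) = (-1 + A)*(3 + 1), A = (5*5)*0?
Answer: 0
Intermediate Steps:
A = 0 (A = 25*0 = 0)
k(j) = -4 (k(j) = (-1 + 0)*(3 + 1) = -1*4 = -4)
U = 0 (U = 0*(-1) = 0)
k(-9)*U = -4*0 = 0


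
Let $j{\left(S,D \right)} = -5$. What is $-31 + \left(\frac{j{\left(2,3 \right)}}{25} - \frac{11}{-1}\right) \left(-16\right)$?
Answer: $- \frac{1019}{5} \approx -203.8$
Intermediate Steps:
$-31 + \left(\frac{j{\left(2,3 \right)}}{25} - \frac{11}{-1}\right) \left(-16\right) = -31 + \left(- \frac{5}{25} - \frac{11}{-1}\right) \left(-16\right) = -31 + \left(\left(-5\right) \frac{1}{25} - -11\right) \left(-16\right) = -31 + \left(- \frac{1}{5} + 11\right) \left(-16\right) = -31 + \frac{54}{5} \left(-16\right) = -31 - \frac{864}{5} = - \frac{1019}{5}$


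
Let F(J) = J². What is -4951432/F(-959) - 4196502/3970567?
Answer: -23519435657806/3651655029127 ≈ -6.4408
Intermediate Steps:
-4951432/F(-959) - 4196502/3970567 = -4951432/((-959)²) - 4196502/3970567 = -4951432/919681 - 4196502*1/3970567 = -4951432*1/919681 - 4196502/3970567 = -4951432/919681 - 4196502/3970567 = -23519435657806/3651655029127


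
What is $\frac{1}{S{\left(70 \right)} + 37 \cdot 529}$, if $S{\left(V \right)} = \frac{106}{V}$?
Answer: $\frac{35}{685108} \approx 5.1087 \cdot 10^{-5}$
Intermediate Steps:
$\frac{1}{S{\left(70 \right)} + 37 \cdot 529} = \frac{1}{\frac{106}{70} + 37 \cdot 529} = \frac{1}{106 \cdot \frac{1}{70} + 19573} = \frac{1}{\frac{53}{35} + 19573} = \frac{1}{\frac{685108}{35}} = \frac{35}{685108}$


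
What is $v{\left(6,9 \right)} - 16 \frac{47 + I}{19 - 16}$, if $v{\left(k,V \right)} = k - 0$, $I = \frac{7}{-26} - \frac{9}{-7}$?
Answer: $- \frac{22758}{91} \approx -250.09$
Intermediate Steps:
$I = \frac{185}{182}$ ($I = 7 \left(- \frac{1}{26}\right) - - \frac{9}{7} = - \frac{7}{26} + \frac{9}{7} = \frac{185}{182} \approx 1.0165$)
$v{\left(k,V \right)} = k$ ($v{\left(k,V \right)} = k + 0 = k$)
$v{\left(6,9 \right)} - 16 \frac{47 + I}{19 - 16} = 6 - 16 \frac{47 + \frac{185}{182}}{19 - 16} = 6 - 16 \frac{8739}{182 \cdot 3} = 6 - 16 \cdot \frac{8739}{182} \cdot \frac{1}{3} = 6 - \frac{23304}{91} = - \frac{22758}{91}$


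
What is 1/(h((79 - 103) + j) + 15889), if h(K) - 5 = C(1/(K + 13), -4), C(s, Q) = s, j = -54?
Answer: 65/1033109 ≈ 6.2917e-5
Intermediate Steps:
h(K) = 5 + 1/(13 + K) (h(K) = 5 + 1/(K + 13) = 5 + 1/(13 + K))
1/(h((79 - 103) + j) + 15889) = 1/((66 + 5*((79 - 103) - 54))/(13 + ((79 - 103) - 54)) + 15889) = 1/((66 + 5*(-24 - 54))/(13 + (-24 - 54)) + 15889) = 1/((66 + 5*(-78))/(13 - 78) + 15889) = 1/((66 - 390)/(-65) + 15889) = 1/(-1/65*(-324) + 15889) = 1/(324/65 + 15889) = 1/(1033109/65) = 65/1033109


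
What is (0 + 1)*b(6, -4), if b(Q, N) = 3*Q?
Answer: 18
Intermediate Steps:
(0 + 1)*b(6, -4) = (0 + 1)*(3*6) = 1*18 = 18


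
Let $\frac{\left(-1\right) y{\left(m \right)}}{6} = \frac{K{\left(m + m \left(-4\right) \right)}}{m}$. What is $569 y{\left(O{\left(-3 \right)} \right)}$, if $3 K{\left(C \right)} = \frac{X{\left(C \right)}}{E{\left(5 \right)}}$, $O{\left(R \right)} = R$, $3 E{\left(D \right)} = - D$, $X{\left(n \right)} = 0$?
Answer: $0$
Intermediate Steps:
$E{\left(D \right)} = - \frac{D}{3}$ ($E{\left(D \right)} = \frac{\left(-1\right) D}{3} = - \frac{D}{3}$)
$K{\left(C \right)} = 0$ ($K{\left(C \right)} = \frac{0 \frac{1}{\left(- \frac{1}{3}\right) 5}}{3} = \frac{0 \frac{1}{- \frac{5}{3}}}{3} = \frac{0 \left(- \frac{3}{5}\right)}{3} = \frac{1}{3} \cdot 0 = 0$)
$y{\left(m \right)} = 0$ ($y{\left(m \right)} = - 6 \frac{0}{m} = \left(-6\right) 0 = 0$)
$569 y{\left(O{\left(-3 \right)} \right)} = 569 \cdot 0 = 0$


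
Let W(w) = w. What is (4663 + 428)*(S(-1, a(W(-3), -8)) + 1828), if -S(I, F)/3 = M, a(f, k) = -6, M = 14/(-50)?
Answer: 232765611/25 ≈ 9.3106e+6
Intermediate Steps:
M = -7/25 (M = 14*(-1/50) = -7/25 ≈ -0.28000)
S(I, F) = 21/25 (S(I, F) = -3*(-7/25) = 21/25)
(4663 + 428)*(S(-1, a(W(-3), -8)) + 1828) = (4663 + 428)*(21/25 + 1828) = 5091*(45721/25) = 232765611/25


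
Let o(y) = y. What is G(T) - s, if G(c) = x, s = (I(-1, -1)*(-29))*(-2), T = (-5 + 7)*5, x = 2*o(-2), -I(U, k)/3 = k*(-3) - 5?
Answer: -352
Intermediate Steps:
I(U, k) = 15 + 9*k (I(U, k) = -3*(k*(-3) - 5) = -3*(-3*k - 5) = -3*(-5 - 3*k) = 15 + 9*k)
x = -4 (x = 2*(-2) = -4)
T = 10 (T = 2*5 = 10)
s = 348 (s = ((15 + 9*(-1))*(-29))*(-2) = ((15 - 9)*(-29))*(-2) = (6*(-29))*(-2) = -174*(-2) = 348)
G(c) = -4
G(T) - s = -4 - 1*348 = -4 - 348 = -352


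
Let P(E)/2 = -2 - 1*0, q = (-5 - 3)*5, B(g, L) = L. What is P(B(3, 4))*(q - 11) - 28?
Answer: 176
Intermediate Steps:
q = -40 (q = -8*5 = -40)
P(E) = -4 (P(E) = 2*(-2 - 1*0) = 2*(-2 + 0) = 2*(-2) = -4)
P(B(3, 4))*(q - 11) - 28 = -4*(-40 - 11) - 28 = -4*(-51) - 28 = 204 - 28 = 176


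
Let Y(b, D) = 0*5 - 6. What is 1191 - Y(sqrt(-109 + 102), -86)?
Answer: 1197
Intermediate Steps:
Y(b, D) = -6 (Y(b, D) = 0 - 6 = -6)
1191 - Y(sqrt(-109 + 102), -86) = 1191 - 1*(-6) = 1191 + 6 = 1197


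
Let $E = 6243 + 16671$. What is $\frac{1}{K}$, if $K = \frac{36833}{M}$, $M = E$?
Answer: $\frac{22914}{36833} \approx 0.6221$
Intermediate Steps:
$E = 22914$
$M = 22914$
$K = \frac{36833}{22914} \approx 1.6074$
$\frac{1}{K} = \frac{1}{\frac{36833}{22914}} = \frac{22914}{36833}$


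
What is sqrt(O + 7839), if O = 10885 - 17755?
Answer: sqrt(969) ≈ 31.129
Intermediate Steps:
O = -6870
sqrt(O + 7839) = sqrt(-6870 + 7839) = sqrt(969)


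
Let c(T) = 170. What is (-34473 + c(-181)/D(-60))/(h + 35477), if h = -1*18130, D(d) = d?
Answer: -18805/9462 ≈ -1.9874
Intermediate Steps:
h = -18130
(-34473 + c(-181)/D(-60))/(h + 35477) = (-34473 + 170/(-60))/(-18130 + 35477) = (-34473 + 170*(-1/60))/17347 = (-34473 - 17/6)*(1/17347) = -206855/6*1/17347 = -18805/9462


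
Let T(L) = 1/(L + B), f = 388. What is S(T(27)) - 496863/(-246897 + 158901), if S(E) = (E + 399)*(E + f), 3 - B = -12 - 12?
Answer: 827695428403/5345757 ≈ 1.5483e+5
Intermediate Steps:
B = 27 (B = 3 - (-12 - 12) = 3 - 1*(-24) = 3 + 24 = 27)
T(L) = 1/(27 + L) (T(L) = 1/(L + 27) = 1/(27 + L))
S(E) = (388 + E)*(399 + E) (S(E) = (E + 399)*(E + 388) = (399 + E)*(388 + E) = (388 + E)*(399 + E))
S(T(27)) - 496863/(-246897 + 158901) = (154812 + (1/(27 + 27))**2 + 787/(27 + 27)) - 496863/(-246897 + 158901) = (154812 + (1/54)**2 + 787/54) - 496863/(-87996) = (154812 + (1/54)**2 + 787*(1/54)) - 496863*(-1)/87996 = (154812 + 1/2916 + 787/54) - 1*(-165621/29332) = 451474291/2916 + 165621/29332 = 827695428403/5345757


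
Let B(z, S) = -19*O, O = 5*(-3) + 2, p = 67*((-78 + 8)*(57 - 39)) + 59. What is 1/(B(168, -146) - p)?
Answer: 1/84608 ≈ 1.1819e-5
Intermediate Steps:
p = -84361 (p = 67*(-70*18) + 59 = 67*(-1260) + 59 = -84420 + 59 = -84361)
O = -13 (O = -15 + 2 = -13)
B(z, S) = 247 (B(z, S) = -19*(-13) = 247)
1/(B(168, -146) - p) = 1/(247 - 1*(-84361)) = 1/(247 + 84361) = 1/84608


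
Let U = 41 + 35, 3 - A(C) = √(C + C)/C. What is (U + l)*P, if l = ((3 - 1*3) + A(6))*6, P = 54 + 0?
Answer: 5076 - 108*√3 ≈ 4888.9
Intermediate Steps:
A(C) = 3 - √2/√C (A(C) = 3 - √(C + C)/C = 3 - √(2*C)/C = 3 - √2*√C/C = 3 - √2/√C)
P = 54
l = 18 - 2*√3 (l = ((3 - 1*3) + (3 - √2/√6))*6 = ((3 - 3) + (3 - √2*√6/6))*6 = (0 + (3 - √3/3))*6 = (3 - √3/3)*6 = 18 - 2*√3 ≈ 14.536)
U = 76
(U + l)*P = (76 + (18 - 2*√3))*54 = (94 - 2*√3)*54 = 5076 - 108*√3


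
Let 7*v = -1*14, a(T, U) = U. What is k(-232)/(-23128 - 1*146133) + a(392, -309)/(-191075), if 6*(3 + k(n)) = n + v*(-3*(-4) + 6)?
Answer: 184228672/97024636725 ≈ 0.0018988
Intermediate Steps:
v = -2 (v = (-1*14)/7 = (⅐)*(-14) = -2)
k(n) = -9 + n/6 (k(n) = -3 + (n - 2*(-3*(-4) + 6))/6 = -3 + (n - 2*(12 + 6))/6 = -3 + (n - 2*18)/6 = -3 + (n - 36)/6 = -3 + (-36 + n)/6 = -3 + (-6 + n/6) = -9 + n/6)
k(-232)/(-23128 - 1*146133) + a(392, -309)/(-191075) = (-9 + (⅙)*(-232))/(-23128 - 1*146133) - 309/(-191075) = (-9 - 116/3)/(-23128 - 146133) - 309*(-1/191075) = -143/3/(-169261) + 309/191075 = -143/3*(-1/169261) + 309/191075 = 143/507783 + 309/191075 = 184228672/97024636725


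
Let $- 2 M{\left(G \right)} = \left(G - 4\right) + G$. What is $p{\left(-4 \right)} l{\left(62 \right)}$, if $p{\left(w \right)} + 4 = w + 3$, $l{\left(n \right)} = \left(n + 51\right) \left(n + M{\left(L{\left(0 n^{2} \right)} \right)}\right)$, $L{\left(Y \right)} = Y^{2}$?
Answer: $-36160$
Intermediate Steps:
$M{\left(G \right)} = 2 - G$ ($M{\left(G \right)} = - \frac{\left(G - 4\right) + G}{2} = - \frac{\left(-4 + G\right) + G}{2} = - \frac{-4 + 2 G}{2} = 2 - G$)
$l{\left(n \right)} = \left(2 + n\right) \left(51 + n\right)$ ($l{\left(n \right)} = \left(n + 51\right) \left(n - \left(-2 + \left(0 n^{2}\right)^{2}\right)\right) = \left(51 + n\right) \left(n + \left(2 - 0^{2}\right)\right) = \left(51 + n\right) \left(n + \left(2 - 0\right)\right) = \left(51 + n\right) \left(n + \left(2 + 0\right)\right) = \left(51 + n\right) \left(n + 2\right) = \left(51 + n\right) \left(2 + n\right) = \left(2 + n\right) \left(51 + n\right)$)
$p{\left(w \right)} = -1 + w$ ($p{\left(w \right)} = -4 + \left(w + 3\right) = -4 + \left(3 + w\right) = -1 + w$)
$p{\left(-4 \right)} l{\left(62 \right)} = \left(-1 - 4\right) \left(102 + 62^{2} + 53 \cdot 62\right) = - 5 \left(102 + 3844 + 3286\right) = \left(-5\right) 7232 = -36160$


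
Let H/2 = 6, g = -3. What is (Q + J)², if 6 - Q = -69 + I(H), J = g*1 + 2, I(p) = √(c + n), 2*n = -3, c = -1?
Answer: (148 - I*√10)²/4 ≈ 5473.5 - 234.01*I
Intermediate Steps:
n = -3/2 (n = (½)*(-3) = -3/2 ≈ -1.5000)
H = 12 (H = 2*6 = 12)
I(p) = I*√10/2 (I(p) = √(-1 - 3/2) = √(-5/2) = I*√10/2)
J = -1 (J = -3*1 + 2 = -3 + 2 = -1)
Q = 75 - I*√10/2 (Q = 6 - (-69 + I*√10/2) = 6 + (69 - I*√10/2) = 75 - I*√10/2 ≈ 75.0 - 1.5811*I)
(Q + J)² = ((75 - I*√10/2) - 1)² = (74 - I*√10/2)²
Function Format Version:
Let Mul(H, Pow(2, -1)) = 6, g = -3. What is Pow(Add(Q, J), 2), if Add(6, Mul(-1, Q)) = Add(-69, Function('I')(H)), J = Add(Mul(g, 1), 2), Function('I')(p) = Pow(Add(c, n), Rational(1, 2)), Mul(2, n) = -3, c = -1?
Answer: Mul(Rational(1, 4), Pow(Add(148, Mul(-1, I, Pow(10, Rational(1, 2)))), 2)) ≈ Add(5473.5, Mul(-234.01, I))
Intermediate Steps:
n = Rational(-3, 2) (n = Mul(Rational(1, 2), -3) = Rational(-3, 2) ≈ -1.5000)
H = 12 (H = Mul(2, 6) = 12)
Function('I')(p) = Mul(Rational(1, 2), I, Pow(10, Rational(1, 2))) (Function('I')(p) = Pow(Add(-1, Rational(-3, 2)), Rational(1, 2)) = Pow(Rational(-5, 2), Rational(1, 2)) = Mul(Rational(1, 2), I, Pow(10, Rational(1, 2))))
J = -1 (J = Add(Mul(-3, 1), 2) = Add(-3, 2) = -1)
Q = Add(75, Mul(Rational(-1, 2), I, Pow(10, Rational(1, 2)))) (Q = Add(6, Mul(-1, Add(-69, Mul(Rational(1, 2), I, Pow(10, Rational(1, 2)))))) = Add(6, Add(69, Mul(Rational(-1, 2), I, Pow(10, Rational(1, 2))))) = Add(75, Mul(Rational(-1, 2), I, Pow(10, Rational(1, 2)))) ≈ Add(75.000, Mul(-1.5811, I)))
Pow(Add(Q, J), 2) = Pow(Add(Add(75, Mul(Rational(-1, 2), I, Pow(10, Rational(1, 2)))), -1), 2) = Pow(Add(74, Mul(Rational(-1, 2), I, Pow(10, Rational(1, 2)))), 2)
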